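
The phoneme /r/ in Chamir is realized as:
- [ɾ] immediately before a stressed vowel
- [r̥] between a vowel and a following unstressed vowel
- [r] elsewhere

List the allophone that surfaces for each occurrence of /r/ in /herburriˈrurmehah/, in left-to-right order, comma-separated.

[r], [r], [r], [ɾ], [r]

Occurrence 1 (position 3): no conditioning environment matches → elsewhere allophone [r].
Occurrence 2 (position 6): no conditioning environment matches → elsewhere allophone [r].
Occurrence 3 (position 7): no conditioning environment matches → elsewhere allophone [r].
Occurrence 4 (position 9): immediately before a stressed vowel → [ɾ].
Occurrence 5 (position 11): no conditioning environment matches → elsewhere allophone [r].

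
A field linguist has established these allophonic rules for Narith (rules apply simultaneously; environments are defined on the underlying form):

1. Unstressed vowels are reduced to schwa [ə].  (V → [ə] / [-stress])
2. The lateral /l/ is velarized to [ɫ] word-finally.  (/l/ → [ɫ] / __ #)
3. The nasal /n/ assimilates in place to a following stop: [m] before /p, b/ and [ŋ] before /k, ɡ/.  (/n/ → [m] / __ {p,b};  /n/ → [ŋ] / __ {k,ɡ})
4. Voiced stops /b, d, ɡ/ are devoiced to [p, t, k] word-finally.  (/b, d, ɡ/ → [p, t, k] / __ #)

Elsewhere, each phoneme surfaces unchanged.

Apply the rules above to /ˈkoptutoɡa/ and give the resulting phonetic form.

[ˈkoptətəɡə]

/k/ stays [k].
/o/ (between /k/ and /p/): rule 1 targets it, but not in an unstressed syllable → unchanged [o].
/p/ stays [p].
/t/ (between /p/ and /u/): no rule targets it → [t].
Rule 1 applies to /u/ (between /t/ and /t/: in an unstressed syllable) → [ə].
/t/ — not in any rule's target class → [t].
Rule 1 applies to /o/ (between /t/ and /ɡ/: in an unstressed syllable) → [ə].
/ɡ/ — between /o/ and /a/; rule 4 does not apply here → [ɡ].
/a/ — word-final, in an unstressed syllable — surfaces as [ə] (rule 1).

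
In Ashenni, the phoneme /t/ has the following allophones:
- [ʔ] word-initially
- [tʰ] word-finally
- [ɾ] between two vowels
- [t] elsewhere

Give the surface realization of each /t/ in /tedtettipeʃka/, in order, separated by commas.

Occurrence 1 (position 1): word-initially → [ʔ].
Occurrence 2 (position 4): no conditioning environment matches → elsewhere allophone [t].
Occurrence 3 (position 6): no conditioning environment matches → elsewhere allophone [t].
Occurrence 4 (position 7): no conditioning environment matches → elsewhere allophone [t].

[ʔ], [t], [t], [t]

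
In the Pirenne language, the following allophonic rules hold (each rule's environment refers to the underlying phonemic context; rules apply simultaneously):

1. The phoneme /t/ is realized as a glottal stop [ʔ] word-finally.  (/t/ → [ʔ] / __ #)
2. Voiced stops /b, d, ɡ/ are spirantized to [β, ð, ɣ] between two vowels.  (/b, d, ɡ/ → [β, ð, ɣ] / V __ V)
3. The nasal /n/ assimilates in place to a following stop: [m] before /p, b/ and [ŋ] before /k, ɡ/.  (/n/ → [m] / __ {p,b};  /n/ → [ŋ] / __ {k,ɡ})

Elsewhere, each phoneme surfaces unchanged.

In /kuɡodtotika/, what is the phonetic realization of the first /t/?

[t]

/t/ (between /d/ and /o/) is in the target of rule 1 but the environment (word-finally) is not met → [t].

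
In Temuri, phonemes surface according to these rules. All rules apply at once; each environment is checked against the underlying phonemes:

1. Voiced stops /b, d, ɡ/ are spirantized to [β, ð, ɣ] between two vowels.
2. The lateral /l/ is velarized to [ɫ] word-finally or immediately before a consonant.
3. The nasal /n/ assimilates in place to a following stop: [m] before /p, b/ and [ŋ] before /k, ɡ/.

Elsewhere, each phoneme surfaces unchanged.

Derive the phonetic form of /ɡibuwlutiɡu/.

/ɡ/ (word-initial) is in the target of rule 1 but the environment (between two vowels) is not met → [ɡ].
/i/ — not in any rule's target class → [i].
/b/ — between /i/ and /u/, between two vowels — surfaces as [β] (rule 1).
/u/ (between /b/ and /w/): no rule targets it → [u].
/w/ (between /u/ and /l/): no rule targets it → [w].
/l/ (between /w/ and /u/): rule 2 targets it, but not word-finally or immediately before a consonant → unchanged [l].
/u/ stays [u].
/t/ (between /u/ and /i/): no rule targets it → [t].
/i/ — not in any rule's target class → [i].
/ɡ/ — between /i/ and /u/, between two vowels — surfaces as [ɣ] (rule 1).
/u/ (word-final): no rule targets it → [u].

[ɡiβuwlutiɣu]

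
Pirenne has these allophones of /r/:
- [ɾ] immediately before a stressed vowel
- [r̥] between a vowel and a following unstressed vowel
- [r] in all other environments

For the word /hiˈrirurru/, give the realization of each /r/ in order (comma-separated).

[ɾ], [r̥], [r], [r]

Occurrence 1 (position 3): immediately before a stressed vowel → [ɾ].
Occurrence 2 (position 5): between a vowel and a following unstressed vowel → [r̥].
Occurrence 3 (position 7): no conditioning environment matches → elsewhere allophone [r].
Occurrence 4 (position 8): no conditioning environment matches → elsewhere allophone [r].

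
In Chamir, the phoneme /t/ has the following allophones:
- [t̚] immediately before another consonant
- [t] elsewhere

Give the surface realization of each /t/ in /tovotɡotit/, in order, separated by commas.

[t], [t̚], [t], [t]

Occurrence 1 (position 1): no conditioning environment matches → elsewhere allophone [t].
Occurrence 2 (position 5): immediately before another consonant → [t̚].
Occurrence 3 (position 8): no conditioning environment matches → elsewhere allophone [t].
Occurrence 4 (position 10): no conditioning environment matches → elsewhere allophone [t].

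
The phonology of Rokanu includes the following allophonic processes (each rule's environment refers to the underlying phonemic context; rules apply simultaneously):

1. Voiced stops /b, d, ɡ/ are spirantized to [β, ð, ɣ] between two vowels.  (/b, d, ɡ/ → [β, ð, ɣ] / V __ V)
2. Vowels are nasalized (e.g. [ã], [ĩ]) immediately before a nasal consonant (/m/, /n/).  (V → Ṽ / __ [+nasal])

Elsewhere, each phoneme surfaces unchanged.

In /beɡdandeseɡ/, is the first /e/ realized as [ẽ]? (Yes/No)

No

/e/ (between /b/ and /ɡ/): rule 2 targets it, but not before a nasal consonant → unchanged [e].
The actual realization is [e], not [ẽ].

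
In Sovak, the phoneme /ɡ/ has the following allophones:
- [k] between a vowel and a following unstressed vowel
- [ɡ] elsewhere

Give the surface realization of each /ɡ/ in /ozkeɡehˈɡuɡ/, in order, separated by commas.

[k], [ɡ], [ɡ]

Occurrence 1 (position 5): between a vowel and a following unstressed vowel → [k].
Occurrence 2 (position 8): no conditioning environment matches → elsewhere allophone [ɡ].
Occurrence 3 (position 10): no conditioning environment matches → elsewhere allophone [ɡ].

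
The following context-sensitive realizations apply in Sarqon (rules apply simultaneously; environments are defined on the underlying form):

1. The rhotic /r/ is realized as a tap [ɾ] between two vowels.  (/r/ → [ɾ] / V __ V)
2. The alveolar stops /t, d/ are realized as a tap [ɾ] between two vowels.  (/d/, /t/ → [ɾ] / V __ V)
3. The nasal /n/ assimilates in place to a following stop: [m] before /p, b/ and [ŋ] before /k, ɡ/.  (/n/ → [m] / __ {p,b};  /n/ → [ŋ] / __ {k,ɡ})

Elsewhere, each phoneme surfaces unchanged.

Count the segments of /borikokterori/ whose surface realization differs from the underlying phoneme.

3

Segments that undergo a rule: /r/ → [ɾ] (rule 1); /r/ → [ɾ] (rule 1); /r/ → [ɾ] (rule 1).
All other segments surface unchanged.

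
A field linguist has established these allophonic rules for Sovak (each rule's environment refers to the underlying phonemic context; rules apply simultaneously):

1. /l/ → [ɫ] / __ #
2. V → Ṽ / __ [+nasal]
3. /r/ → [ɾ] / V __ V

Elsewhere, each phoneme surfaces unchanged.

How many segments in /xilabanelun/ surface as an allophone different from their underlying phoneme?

2

Segments that undergo a rule: /a/ → [ã] (rule 2); /u/ → [ũ] (rule 2).
All other segments surface unchanged.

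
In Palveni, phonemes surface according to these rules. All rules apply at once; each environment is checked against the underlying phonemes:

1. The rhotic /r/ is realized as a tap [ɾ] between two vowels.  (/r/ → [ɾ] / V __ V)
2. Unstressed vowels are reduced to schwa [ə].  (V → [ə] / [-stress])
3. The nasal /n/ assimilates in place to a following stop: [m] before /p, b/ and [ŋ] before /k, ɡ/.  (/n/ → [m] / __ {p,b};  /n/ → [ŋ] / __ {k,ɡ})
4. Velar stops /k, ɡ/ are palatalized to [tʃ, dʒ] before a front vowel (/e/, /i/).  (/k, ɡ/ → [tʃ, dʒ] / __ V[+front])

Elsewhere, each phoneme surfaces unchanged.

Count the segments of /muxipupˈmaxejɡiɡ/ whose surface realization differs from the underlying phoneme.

Segments that undergo a rule: /u/ → [ə] (rule 2); /i/ → [ə] (rule 2); /u/ → [ə] (rule 2); /e/ → [ə] (rule 2); /ɡ/ → [dʒ] (rule 4); /i/ → [ə] (rule 2).
All other segments surface unchanged.

6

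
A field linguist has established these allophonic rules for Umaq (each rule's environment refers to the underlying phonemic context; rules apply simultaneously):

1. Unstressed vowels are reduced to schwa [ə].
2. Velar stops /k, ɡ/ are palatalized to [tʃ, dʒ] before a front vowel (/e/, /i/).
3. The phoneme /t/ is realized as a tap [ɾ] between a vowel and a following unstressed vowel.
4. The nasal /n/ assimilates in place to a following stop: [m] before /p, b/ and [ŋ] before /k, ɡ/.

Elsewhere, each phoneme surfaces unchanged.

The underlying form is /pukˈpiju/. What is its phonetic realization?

/p/ (word-initial): no rule targets it → [p].
/u/ (between /p/ and /k/): in an unstressed syllable, so rule 1 applies → [ə].
/k/ (between /u/ and /p/) is in the target of rule 2 but the environment (before a front vowel) is not met → [k].
/p/ — not in any rule's target class → [p].
/i/ (between /p/ and /j/) is in the target of rule 1 but the environment (in an unstressed syllable) is not met → [i].
/j/ (between /i/ and /u/) is unaffected → [j].
/u/ (word-final): in an unstressed syllable, so rule 1 applies → [ə].

[pəkˈpijə]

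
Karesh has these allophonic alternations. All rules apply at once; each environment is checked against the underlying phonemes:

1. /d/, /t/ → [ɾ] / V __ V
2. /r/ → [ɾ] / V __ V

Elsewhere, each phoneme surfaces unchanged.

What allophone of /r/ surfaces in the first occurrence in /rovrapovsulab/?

/r/ (word-initial) fails the environment for rule 2, so it stays [r].

[r]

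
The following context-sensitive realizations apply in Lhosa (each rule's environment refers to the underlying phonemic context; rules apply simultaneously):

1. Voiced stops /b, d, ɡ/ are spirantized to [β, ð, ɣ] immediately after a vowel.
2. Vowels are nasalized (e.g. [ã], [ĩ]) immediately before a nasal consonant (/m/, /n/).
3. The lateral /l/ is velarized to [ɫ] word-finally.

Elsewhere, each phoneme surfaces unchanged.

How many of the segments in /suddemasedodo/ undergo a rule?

Segments that undergo a rule: /d/ → [ð] (rule 1); /e/ → [ẽ] (rule 2); /d/ → [ð] (rule 1); /d/ → [ð] (rule 1).
All other segments surface unchanged.

4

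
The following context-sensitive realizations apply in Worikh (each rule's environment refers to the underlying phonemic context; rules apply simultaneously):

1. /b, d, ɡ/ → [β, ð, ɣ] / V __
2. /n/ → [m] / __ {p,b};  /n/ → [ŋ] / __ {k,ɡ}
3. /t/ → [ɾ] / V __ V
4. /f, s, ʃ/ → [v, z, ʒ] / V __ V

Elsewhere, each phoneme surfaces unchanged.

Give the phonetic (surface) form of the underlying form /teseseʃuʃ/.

/t/ (word-initial) fails the environment for rule 3, so it stays [t].
/e/ (between /t/ and /s/): no rule targets it → [e].
Rule 4 applies to /s/ (between /e/ and /e/: between two vowels) → [z].
/e/ stays [e].
Rule 4 applies to /s/ (between /e/ and /e/: between two vowels) → [z].
/e/ (between /s/ and /ʃ/) is unaffected → [e].
Rule 4 applies to /ʃ/ (between /e/ and /u/: between two vowels) → [ʒ].
/u/ (between /ʃ/ and /ʃ/): no rule targets it → [u].
/ʃ/ (word-final) is in the target of rule 4 but the environment (between two vowels) is not met → [ʃ].

[tezezeʒuʃ]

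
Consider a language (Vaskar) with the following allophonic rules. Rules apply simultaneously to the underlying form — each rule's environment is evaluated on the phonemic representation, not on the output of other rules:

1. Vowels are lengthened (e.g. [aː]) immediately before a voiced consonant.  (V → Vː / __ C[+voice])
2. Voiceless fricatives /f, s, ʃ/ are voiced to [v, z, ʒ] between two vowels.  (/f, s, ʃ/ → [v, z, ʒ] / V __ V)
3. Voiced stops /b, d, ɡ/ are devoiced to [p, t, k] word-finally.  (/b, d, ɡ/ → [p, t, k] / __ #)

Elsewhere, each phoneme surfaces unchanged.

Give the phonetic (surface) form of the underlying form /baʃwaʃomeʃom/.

/b/ (word-initial): rule 3 targets it, but not word-finally → unchanged [b].
/a/ (between /b/ and /ʃ/): rule 1 targets it, but not before a voiced consonant → unchanged [a].
/ʃ/ — between /a/ and /w/; rule 2 does not apply here → [ʃ].
/w/ (between /ʃ/ and /a/): no rule targets it → [w].
/a/ (between /w/ and /ʃ/): rule 1 targets it, but not before a voiced consonant → unchanged [a].
/ʃ/ — between /a/ and /o/, between two vowels — surfaces as [ʒ] (rule 2).
/o/ meets the environment for rule 1 (before a voiced consonant) → [oː].
/m/ (between /o/ and /e/): no rule targets it → [m].
/e/ (between /m/ and /ʃ/) fails the environment for rule 1, so it stays [e].
/ʃ/ (between /e/ and /o/) occurs between two vowels → [ʒ] by rule 2.
/o/ (between /ʃ/ and /m/): before a voiced consonant, so rule 1 applies → [oː].
/m/ (word-final) is unaffected → [m].

[baʃwaʒoːmeʒoːm]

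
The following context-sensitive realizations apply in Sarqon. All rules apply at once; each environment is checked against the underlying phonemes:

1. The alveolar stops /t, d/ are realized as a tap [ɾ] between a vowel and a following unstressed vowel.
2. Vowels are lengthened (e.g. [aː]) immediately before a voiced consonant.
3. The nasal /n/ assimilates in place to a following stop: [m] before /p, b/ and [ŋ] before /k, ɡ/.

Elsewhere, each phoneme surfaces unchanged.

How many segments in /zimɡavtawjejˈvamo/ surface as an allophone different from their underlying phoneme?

5

Segments that undergo a rule: /i/ → [iː] (rule 2); /a/ → [aː] (rule 2); /a/ → [aː] (rule 2); /e/ → [eː] (rule 2); /a/ → [aː] (rule 2).
All other segments surface unchanged.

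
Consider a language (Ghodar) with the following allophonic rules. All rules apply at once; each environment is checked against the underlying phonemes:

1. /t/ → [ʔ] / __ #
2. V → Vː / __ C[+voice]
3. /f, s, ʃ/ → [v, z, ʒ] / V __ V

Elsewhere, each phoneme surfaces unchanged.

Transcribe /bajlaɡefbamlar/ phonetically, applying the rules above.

[baːjlaːɡefbaːmlaːr]

/b/ — not in any rule's target class → [b].
/a/ — between /b/ and /j/, before a voiced consonant — surfaces as [aː] (rule 2).
/j/ (between /a/ and /l/) is unaffected → [j].
/l/ (between /j/ and /a/) is unaffected → [l].
/a/ (between /l/ and /ɡ/): before a voiced consonant, so rule 2 applies → [aː].
/ɡ/ (between /a/ and /e/) is unaffected → [ɡ].
/e/ — between /ɡ/ and /f/; rule 2 does not apply here → [e].
/f/ (between /e/ and /b/) fails the environment for rule 3, so it stays [f].
/b/ (between /f/ and /a/): no rule targets it → [b].
/a/ meets the environment for rule 2 (before a voiced consonant) → [aː].
/m/ — not in any rule's target class → [m].
/l/ — not in any rule's target class → [l].
/a/ — between /l/ and /r/, before a voiced consonant — surfaces as [aː] (rule 2).
/r/ (word-final): no rule targets it → [r].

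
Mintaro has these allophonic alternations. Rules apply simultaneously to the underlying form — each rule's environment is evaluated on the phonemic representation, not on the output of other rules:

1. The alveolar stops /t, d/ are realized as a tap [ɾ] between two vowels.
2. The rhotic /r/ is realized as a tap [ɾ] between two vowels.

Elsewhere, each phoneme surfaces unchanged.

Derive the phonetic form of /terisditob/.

[teɾisdiɾob]

/t/ (word-initial) fails the environment for rule 1, so it stays [t].
/e/ (between /t/ and /r/) is unaffected → [e].
/r/ (between /e/ and /i/) occurs between two vowels → [ɾ] by rule 2.
/i/ (between /r/ and /s/) is unaffected → [i].
/s/ — not in any rule's target class → [s].
/d/ (between /s/ and /i/): rule 1 targets it, but not between two vowels → unchanged [d].
/i/ — not in any rule's target class → [i].
/t/ (between /i/ and /o/): between two vowels, so rule 1 applies → [ɾ].
/o/ (between /t/ and /b/): no rule targets it → [o].
/b/ (word-final) is unaffected → [b].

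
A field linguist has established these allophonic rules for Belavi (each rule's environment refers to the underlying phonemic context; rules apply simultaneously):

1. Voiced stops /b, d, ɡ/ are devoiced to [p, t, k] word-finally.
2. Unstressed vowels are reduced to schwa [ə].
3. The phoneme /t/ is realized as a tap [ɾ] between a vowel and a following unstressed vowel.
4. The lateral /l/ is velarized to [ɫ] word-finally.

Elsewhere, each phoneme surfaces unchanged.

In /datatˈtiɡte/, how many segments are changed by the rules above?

4

Segments that undergo a rule: /a/ → [ə] (rule 2); /t/ → [ɾ] (rule 3); /a/ → [ə] (rule 2); /e/ → [ə] (rule 2).
All other segments surface unchanged.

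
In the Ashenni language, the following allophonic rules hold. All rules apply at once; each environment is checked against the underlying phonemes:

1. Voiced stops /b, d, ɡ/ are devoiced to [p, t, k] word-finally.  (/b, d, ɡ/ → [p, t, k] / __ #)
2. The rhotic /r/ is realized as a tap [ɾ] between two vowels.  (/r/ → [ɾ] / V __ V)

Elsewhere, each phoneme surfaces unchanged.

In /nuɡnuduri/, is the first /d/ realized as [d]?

Yes

/d/ — between /u/ and /u/; rule 1 does not apply here → [d].
The actual realization is [d], which matches [d].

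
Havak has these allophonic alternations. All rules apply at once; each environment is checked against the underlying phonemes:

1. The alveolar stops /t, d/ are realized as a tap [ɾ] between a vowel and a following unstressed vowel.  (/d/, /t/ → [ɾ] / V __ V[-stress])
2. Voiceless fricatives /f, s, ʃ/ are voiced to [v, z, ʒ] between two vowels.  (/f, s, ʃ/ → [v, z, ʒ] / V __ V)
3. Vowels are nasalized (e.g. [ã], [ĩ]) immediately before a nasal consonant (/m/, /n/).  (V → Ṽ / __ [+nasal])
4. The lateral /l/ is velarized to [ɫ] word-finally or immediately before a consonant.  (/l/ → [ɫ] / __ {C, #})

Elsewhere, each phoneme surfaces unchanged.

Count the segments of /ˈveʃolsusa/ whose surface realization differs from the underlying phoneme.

3

Segments that undergo a rule: /ʃ/ → [ʒ] (rule 2); /l/ → [ɫ] (rule 4); /s/ → [z] (rule 2).
All other segments surface unchanged.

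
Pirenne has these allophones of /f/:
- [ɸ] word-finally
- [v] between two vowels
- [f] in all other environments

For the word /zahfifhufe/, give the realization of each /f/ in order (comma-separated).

[f], [f], [v]

Occurrence 1 (position 4): no conditioning environment matches → elsewhere allophone [f].
Occurrence 2 (position 6): no conditioning environment matches → elsewhere allophone [f].
Occurrence 3 (position 9): between two vowels → [v].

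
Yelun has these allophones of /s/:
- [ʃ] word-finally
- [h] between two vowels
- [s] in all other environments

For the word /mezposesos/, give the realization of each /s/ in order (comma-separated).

Occurrence 1 (position 6): between two vowels → [h].
Occurrence 2 (position 8): between two vowels → [h].
Occurrence 3 (position 10): word-finally → [ʃ].

[h], [h], [ʃ]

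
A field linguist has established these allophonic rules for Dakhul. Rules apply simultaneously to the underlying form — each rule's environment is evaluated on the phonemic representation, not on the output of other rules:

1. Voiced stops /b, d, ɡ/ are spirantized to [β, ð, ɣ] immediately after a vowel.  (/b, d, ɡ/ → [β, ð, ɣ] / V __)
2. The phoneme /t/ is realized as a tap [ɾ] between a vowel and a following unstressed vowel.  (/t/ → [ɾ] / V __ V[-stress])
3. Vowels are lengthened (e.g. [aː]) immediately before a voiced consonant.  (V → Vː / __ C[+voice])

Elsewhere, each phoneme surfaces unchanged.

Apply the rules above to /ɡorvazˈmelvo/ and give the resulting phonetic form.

/ɡ/ — word-initial; rule 1 does not apply here → [ɡ].
/o/ — between /ɡ/ and /r/, before a voiced consonant — surfaces as [oː] (rule 3).
/r/ (between /o/ and /v/): no rule targets it → [r].
/v/ (between /r/ and /a/): no rule targets it → [v].
/a/ (between /v/ and /z/): before a voiced consonant, so rule 3 applies → [aː].
/z/ (between /a/ and /m/): no rule targets it → [z].
/m/ (between /z/ and /e/): no rule targets it → [m].
/e/ — between /m/ and /l/, before a voiced consonant — surfaces as [eː] (rule 3).
/l/ (between /e/ and /v/): no rule targets it → [l].
/v/ — not in any rule's target class → [v].
/o/ (word-final) is in the target of rule 3 but the environment (before a voiced consonant) is not met → [o].

[ɡoːrvaːzˈmeːlvo]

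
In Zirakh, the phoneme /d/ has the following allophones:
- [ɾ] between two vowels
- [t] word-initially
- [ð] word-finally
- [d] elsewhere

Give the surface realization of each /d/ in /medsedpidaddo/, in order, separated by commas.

Occurrence 1 (position 3): no conditioning environment matches → elsewhere allophone [d].
Occurrence 2 (position 6): no conditioning environment matches → elsewhere allophone [d].
Occurrence 3 (position 9): between two vowels → [ɾ].
Occurrence 4 (position 11): no conditioning environment matches → elsewhere allophone [d].
Occurrence 5 (position 12): no conditioning environment matches → elsewhere allophone [d].

[d], [d], [ɾ], [d], [d]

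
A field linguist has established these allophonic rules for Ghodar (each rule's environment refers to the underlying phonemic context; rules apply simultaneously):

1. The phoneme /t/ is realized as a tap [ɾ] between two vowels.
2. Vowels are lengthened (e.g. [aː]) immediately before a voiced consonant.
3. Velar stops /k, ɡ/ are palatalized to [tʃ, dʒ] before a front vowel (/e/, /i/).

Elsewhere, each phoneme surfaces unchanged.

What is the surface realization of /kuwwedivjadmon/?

[kuːwweːdiːvjaːdmoːn]

/k/ — word-initial; rule 3 does not apply here → [k].
Rule 2 applies to /u/ (between /k/ and /w/: before a voiced consonant) → [uː].
/w/ stays [w].
/w/ — not in any rule's target class → [w].
/e/ (between /w/ and /d/): before a voiced consonant, so rule 2 applies → [eː].
/d/ (between /e/ and /i/): no rule targets it → [d].
/i/ (between /d/ and /v/): before a voiced consonant, so rule 2 applies → [iː].
/v/ stays [v].
/j/ stays [j].
/a/ meets the environment for rule 2 (before a voiced consonant) → [aː].
/d/ — not in any rule's target class → [d].
/m/ (between /d/ and /o/) is unaffected → [m].
/o/ — between /m/ and /n/, before a voiced consonant — surfaces as [oː] (rule 2).
/n/ stays [n].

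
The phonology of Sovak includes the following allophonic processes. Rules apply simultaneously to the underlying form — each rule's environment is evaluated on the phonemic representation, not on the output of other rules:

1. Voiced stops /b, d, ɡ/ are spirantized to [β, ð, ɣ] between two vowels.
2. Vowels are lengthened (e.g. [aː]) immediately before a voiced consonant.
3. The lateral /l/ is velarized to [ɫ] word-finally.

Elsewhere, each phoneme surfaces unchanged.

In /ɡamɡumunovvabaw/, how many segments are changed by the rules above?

7

Segments that undergo a rule: /a/ → [aː] (rule 2); /u/ → [uː] (rule 2); /u/ → [uː] (rule 2); /o/ → [oː] (rule 2); /a/ → [aː] (rule 2); /b/ → [β] (rule 1); /a/ → [aː] (rule 2).
All other segments surface unchanged.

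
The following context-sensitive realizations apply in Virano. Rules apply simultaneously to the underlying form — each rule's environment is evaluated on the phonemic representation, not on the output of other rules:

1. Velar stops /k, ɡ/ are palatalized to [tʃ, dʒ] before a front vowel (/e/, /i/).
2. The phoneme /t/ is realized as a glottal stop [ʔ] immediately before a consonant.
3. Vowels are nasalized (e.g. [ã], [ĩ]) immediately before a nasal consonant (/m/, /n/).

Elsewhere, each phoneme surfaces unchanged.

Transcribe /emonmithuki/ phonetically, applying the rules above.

[ẽmõnmiʔhutʃi]

Rule 3 applies to /e/ (word-initial: before a nasal consonant) → [ẽ].
/m/ — not in any rule's target class → [m].
Rule 3 applies to /o/ (between /m/ and /n/: before a nasal consonant) → [õ].
/n/ — not in any rule's target class → [n].
/m/ (between /n/ and /i/) is unaffected → [m].
/i/ (between /m/ and /t/) fails the environment for rule 3, so it stays [i].
/t/ (between /i/ and /h/): immediately before a consonant, so rule 2 applies → [ʔ].
/h/ stays [h].
/u/ (between /h/ and /k/) is in the target of rule 3 but the environment (before a nasal consonant) is not met → [u].
/k/ (between /u/ and /i/) occurs before a front vowel → [tʃ] by rule 1.
/i/ (word-final) fails the environment for rule 3, so it stays [i].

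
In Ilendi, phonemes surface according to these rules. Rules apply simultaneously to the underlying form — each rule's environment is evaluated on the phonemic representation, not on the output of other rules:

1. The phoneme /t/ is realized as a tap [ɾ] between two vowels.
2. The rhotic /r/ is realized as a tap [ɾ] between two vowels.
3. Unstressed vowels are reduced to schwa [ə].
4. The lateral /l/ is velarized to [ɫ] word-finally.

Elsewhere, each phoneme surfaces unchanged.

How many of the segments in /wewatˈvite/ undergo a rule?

4

Segments that undergo a rule: /e/ → [ə] (rule 3); /a/ → [ə] (rule 3); /t/ → [ɾ] (rule 1); /e/ → [ə] (rule 3).
All other segments surface unchanged.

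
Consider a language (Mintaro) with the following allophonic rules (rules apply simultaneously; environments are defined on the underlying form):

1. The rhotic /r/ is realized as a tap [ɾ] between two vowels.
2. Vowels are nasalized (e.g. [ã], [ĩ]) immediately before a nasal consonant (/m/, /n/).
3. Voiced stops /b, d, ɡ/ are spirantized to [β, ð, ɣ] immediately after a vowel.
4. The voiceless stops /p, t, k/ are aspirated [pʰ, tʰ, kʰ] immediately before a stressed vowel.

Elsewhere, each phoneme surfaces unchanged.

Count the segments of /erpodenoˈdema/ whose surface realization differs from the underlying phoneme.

Segments that undergo a rule: /d/ → [ð] (rule 3); /e/ → [ẽ] (rule 2); /d/ → [ð] (rule 3); /e/ → [ẽ] (rule 2).
All other segments surface unchanged.

4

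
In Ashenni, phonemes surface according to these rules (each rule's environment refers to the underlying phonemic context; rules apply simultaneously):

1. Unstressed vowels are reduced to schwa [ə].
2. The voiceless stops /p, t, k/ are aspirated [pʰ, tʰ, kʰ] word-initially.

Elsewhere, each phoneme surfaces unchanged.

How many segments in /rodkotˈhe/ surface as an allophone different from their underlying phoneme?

2

Segments that undergo a rule: /o/ → [ə] (rule 1); /o/ → [ə] (rule 1).
All other segments surface unchanged.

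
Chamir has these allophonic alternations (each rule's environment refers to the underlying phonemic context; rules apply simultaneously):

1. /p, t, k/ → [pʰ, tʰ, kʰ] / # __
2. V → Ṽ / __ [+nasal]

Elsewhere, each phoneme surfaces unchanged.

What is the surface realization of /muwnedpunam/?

[muwnedpũnãm]

/m/ stays [m].
/u/ (between /m/ and /w/) fails the environment for rule 2, so it stays [u].
/w/ (between /u/ and /n/) is unaffected → [w].
/n/ — not in any rule's target class → [n].
/e/ (between /n/ and /d/) is in the target of rule 2 but the environment (before a nasal consonant) is not met → [e].
/d/ (between /e/ and /p/): no rule targets it → [d].
/p/ (between /d/ and /u/) fails the environment for rule 1, so it stays [p].
/u/ (between /p/ and /n/): before a nasal consonant, so rule 2 applies → [ũ].
/n/ — not in any rule's target class → [n].
Rule 2 applies to /a/ (between /n/ and /m/: before a nasal consonant) → [ã].
/m/ (word-final) is unaffected → [m].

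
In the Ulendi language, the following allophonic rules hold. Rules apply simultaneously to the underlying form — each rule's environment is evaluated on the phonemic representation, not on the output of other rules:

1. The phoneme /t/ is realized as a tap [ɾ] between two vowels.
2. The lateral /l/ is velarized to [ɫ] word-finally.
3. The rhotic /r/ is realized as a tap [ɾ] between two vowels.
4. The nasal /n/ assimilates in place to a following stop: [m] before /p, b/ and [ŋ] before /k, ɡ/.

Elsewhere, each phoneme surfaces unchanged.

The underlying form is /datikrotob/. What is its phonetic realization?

/d/ (word-initial): no rule targets it → [d].
/a/ — not in any rule's target class → [a].
/t/ (between /a/ and /i/): between two vowels, so rule 1 applies → [ɾ].
/i/ stays [i].
/k/ (between /i/ and /r/): no rule targets it → [k].
/r/ (between /k/ and /o/) fails the environment for rule 3, so it stays [r].
/o/ stays [o].
/t/ meets the environment for rule 1 (between two vowels) → [ɾ].
/o/ stays [o].
/b/ (word-final): no rule targets it → [b].

[daɾikroɾob]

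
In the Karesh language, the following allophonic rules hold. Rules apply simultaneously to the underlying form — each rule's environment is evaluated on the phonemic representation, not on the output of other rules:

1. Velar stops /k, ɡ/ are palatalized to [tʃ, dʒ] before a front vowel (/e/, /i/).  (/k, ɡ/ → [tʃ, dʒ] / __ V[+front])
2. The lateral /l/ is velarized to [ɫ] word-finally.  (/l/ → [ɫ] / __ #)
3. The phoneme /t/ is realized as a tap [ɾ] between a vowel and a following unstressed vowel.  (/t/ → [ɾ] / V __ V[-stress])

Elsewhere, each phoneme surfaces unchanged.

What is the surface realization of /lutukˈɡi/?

[luɾukˈdʒi]

/l/ (word-initial): rule 2 targets it, but not word-finally → unchanged [l].
/u/ — not in any rule's target class → [u].
/t/ (between /u/ and /u/) occurs between a vowel and a following unstressed vowel → [ɾ] by rule 3.
/u/ — not in any rule's target class → [u].
/k/ (between /u/ and /ɡ/) fails the environment for rule 1, so it stays [k].
/ɡ/ (between /k/ and /i/) occurs before a front vowel → [dʒ] by rule 1.
/i/ (word-final): no rule targets it → [i].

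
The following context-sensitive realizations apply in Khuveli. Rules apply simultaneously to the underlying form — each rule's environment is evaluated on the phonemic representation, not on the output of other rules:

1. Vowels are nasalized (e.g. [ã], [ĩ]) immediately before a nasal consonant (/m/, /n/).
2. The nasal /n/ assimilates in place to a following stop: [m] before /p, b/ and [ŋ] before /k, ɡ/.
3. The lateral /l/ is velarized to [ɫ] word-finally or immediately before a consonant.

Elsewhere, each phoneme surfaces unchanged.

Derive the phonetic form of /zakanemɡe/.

/z/ stays [z].
/a/ (between /z/ and /k/) fails the environment for rule 1, so it stays [a].
/k/ (between /a/ and /a/) is unaffected → [k].
Rule 1 applies to /a/ (between /k/ and /n/: before a nasal consonant) → [ã].
/n/ (between /a/ and /e/) is in the target of rule 2 but the environment (before a labial or velar stop) is not met → [n].
/e/ — between /n/ and /m/, before a nasal consonant — surfaces as [ẽ] (rule 1).
/m/ — not in any rule's target class → [m].
/ɡ/ stays [ɡ].
/e/ (word-final) fails the environment for rule 1, so it stays [e].

[zakãnẽmɡe]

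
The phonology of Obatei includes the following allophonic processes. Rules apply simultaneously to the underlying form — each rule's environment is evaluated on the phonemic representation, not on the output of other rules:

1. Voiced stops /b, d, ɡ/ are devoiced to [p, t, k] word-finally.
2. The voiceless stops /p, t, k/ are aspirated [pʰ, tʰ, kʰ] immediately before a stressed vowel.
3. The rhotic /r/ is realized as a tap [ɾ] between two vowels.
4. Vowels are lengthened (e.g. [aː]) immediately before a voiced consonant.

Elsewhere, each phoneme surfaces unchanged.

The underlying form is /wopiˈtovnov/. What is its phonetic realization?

[wopiˈtʰoːvnoːv]

/o/ — between /w/ and /p/; rule 4 does not apply here → [o].
/p/ — between /o/ and /i/; rule 2 does not apply here → [p].
/i/ (between /p/ and /t/) is in the target of rule 4 but the environment (before a voiced consonant) is not met → [i].
/t/ (between /i/ and /o/) occurs immediately before a stressed vowel → [tʰ] by rule 2.
/o/ (between /t/ and /v/) occurs before a voiced consonant → [oː] by rule 4.
/o/ meets the environment for rule 4 (before a voiced consonant) → [oː].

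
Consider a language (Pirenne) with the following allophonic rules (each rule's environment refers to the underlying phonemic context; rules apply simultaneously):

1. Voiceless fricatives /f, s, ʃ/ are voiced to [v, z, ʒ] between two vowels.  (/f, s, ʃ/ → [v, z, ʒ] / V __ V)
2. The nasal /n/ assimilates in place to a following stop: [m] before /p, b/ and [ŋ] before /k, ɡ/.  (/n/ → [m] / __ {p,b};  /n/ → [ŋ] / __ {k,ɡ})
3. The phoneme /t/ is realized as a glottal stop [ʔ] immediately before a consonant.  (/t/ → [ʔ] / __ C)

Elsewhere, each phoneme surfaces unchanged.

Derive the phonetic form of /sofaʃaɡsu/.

/s/ (word-initial): rule 1 targets it, but not between two vowels → unchanged [s].
/f/ meets the environment for rule 1 (between two vowels) → [v].
/ʃ/ meets the environment for rule 1 (between two vowels) → [ʒ].
/s/ (between /ɡ/ and /u/) is in the target of rule 1 but the environment (between two vowels) is not met → [s].

[sovaʒaɡsu]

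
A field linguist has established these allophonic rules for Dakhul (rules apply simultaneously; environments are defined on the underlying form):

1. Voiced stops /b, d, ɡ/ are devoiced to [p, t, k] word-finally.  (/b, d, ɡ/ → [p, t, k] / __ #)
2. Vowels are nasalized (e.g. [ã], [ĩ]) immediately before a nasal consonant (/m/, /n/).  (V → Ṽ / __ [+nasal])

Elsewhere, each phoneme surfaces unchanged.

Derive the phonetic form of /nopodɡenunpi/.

[nopodɡẽnũnpi]

/n/ (word-initial) is unaffected → [n].
/o/ (between /n/ and /p/) fails the environment for rule 2, so it stays [o].
/p/ — not in any rule's target class → [p].
/o/ (between /p/ and /d/) fails the environment for rule 2, so it stays [o].
/d/ — between /o/ and /ɡ/; rule 1 does not apply here → [d].
/ɡ/ (between /d/ and /e/): rule 1 targets it, but not word-finally → unchanged [ɡ].
/e/ — between /ɡ/ and /n/, before a nasal consonant — surfaces as [ẽ] (rule 2).
/n/ — not in any rule's target class → [n].
Rule 2 applies to /u/ (between /n/ and /n/: before a nasal consonant) → [ũ].
/n/ — not in any rule's target class → [n].
/p/ — not in any rule's target class → [p].
/i/ (word-final) is in the target of rule 2 but the environment (before a nasal consonant) is not met → [i].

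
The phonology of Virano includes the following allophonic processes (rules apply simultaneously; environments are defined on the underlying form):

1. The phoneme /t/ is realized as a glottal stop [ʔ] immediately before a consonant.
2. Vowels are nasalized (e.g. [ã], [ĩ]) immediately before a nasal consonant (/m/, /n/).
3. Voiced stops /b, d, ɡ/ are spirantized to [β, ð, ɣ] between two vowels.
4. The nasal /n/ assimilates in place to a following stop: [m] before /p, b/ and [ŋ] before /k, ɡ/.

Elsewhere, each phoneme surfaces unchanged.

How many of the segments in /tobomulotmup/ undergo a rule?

3

Segments that undergo a rule: /b/ → [β] (rule 3); /o/ → [õ] (rule 2); /t/ → [ʔ] (rule 1).
All other segments surface unchanged.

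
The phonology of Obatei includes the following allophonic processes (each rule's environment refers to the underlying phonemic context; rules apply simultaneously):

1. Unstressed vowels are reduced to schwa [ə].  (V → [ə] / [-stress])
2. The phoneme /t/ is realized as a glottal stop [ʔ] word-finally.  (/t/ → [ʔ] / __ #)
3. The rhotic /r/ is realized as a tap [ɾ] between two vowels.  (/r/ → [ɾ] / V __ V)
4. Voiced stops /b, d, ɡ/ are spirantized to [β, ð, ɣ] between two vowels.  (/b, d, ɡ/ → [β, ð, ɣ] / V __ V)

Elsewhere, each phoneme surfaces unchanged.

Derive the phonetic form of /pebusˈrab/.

[pəβəsˈrab]

/p/ (word-initial): no rule targets it → [p].
/e/ (between /p/ and /b/): in an unstressed syllable, so rule 1 applies → [ə].
Rule 4 applies to /b/ (between /e/ and /u/: between two vowels) → [β].
Rule 1 applies to /u/ (between /b/ and /s/: in an unstressed syllable) → [ə].
/s/ (between /u/ and /r/): no rule targets it → [s].
/r/ — between /s/ and /a/; rule 3 does not apply here → [r].
/a/ (between /r/ and /b/): rule 1 targets it, but not in an unstressed syllable → unchanged [a].
/b/ (word-final): rule 4 targets it, but not between two vowels → unchanged [b].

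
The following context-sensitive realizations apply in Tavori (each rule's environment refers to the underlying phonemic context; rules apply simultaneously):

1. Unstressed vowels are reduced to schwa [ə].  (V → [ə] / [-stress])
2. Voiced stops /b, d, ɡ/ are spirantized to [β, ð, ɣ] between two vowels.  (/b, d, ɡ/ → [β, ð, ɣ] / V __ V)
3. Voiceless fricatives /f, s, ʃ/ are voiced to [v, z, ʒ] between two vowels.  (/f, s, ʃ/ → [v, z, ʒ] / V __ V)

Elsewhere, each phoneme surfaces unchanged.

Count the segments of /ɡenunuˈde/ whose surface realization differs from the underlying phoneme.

Segments that undergo a rule: /e/ → [ə] (rule 1); /u/ → [ə] (rule 1); /u/ → [ə] (rule 1); /d/ → [ð] (rule 2).
All other segments surface unchanged.

4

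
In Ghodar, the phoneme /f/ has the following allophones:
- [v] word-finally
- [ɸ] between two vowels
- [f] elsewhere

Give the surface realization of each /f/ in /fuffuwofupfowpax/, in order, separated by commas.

Occurrence 1 (position 1): no conditioning environment matches → elsewhere allophone [f].
Occurrence 2 (position 3): no conditioning environment matches → elsewhere allophone [f].
Occurrence 3 (position 4): no conditioning environment matches → elsewhere allophone [f].
Occurrence 4 (position 8): between two vowels → [ɸ].
Occurrence 5 (position 11): no conditioning environment matches → elsewhere allophone [f].

[f], [f], [f], [ɸ], [f]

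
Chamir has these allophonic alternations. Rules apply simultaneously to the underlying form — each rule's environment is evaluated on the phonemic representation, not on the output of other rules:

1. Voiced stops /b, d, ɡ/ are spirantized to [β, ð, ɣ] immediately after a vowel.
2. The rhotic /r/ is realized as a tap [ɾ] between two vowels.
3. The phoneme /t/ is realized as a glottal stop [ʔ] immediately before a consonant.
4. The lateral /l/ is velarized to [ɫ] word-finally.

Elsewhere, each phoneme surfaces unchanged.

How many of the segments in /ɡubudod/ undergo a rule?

Segments that undergo a rule: /b/ → [β] (rule 1); /d/ → [ð] (rule 1); /d/ → [ð] (rule 1).
All other segments surface unchanged.

3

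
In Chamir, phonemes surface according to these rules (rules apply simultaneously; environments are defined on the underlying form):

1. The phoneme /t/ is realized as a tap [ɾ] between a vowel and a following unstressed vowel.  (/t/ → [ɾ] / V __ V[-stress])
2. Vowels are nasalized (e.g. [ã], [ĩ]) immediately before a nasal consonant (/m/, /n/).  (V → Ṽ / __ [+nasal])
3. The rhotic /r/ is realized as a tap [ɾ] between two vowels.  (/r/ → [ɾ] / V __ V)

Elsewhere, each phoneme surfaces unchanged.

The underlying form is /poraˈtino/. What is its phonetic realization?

[poɾaˈtĩno]

/p/ (word-initial) is unaffected → [p].
/o/ (between /p/ and /r/) fails the environment for rule 2, so it stays [o].
Rule 3 applies to /r/ (between /o/ and /a/: between two vowels) → [ɾ].
/a/ — between /r/ and /t/; rule 2 does not apply here → [a].
/t/ (between /a/ and /i/) is in the target of rule 1 but the environment (between a vowel and a following unstressed vowel) is not met → [t].
/i/ meets the environment for rule 2 (before a nasal consonant) → [ĩ].
/n/ — not in any rule's target class → [n].
/o/ — word-final; rule 2 does not apply here → [o].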